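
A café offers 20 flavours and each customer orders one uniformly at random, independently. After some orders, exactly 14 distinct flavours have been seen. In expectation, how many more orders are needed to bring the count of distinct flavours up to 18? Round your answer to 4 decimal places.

With k distinct flavours already seen, the next new one takes an expected 20/(20-k) orders.
Sum over k = 14,...,17: E = 20/6 + 20/5 + 20/4 + 20/3 = 19.00000.

19.0000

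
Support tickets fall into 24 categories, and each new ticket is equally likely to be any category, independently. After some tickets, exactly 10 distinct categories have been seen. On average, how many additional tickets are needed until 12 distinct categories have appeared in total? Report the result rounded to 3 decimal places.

With k distinct categories already seen, the next new one takes an expected 24/(24-k) tickets.
Sum over k = 10,...,11: E = 24/14 + 24/13 = 3.5604.

3.560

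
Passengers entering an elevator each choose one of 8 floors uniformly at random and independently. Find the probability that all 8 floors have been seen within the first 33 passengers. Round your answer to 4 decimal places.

By inclusion–exclusion over which floors are missing,
P(all seen) = Σ_{j=0}^{8} (-1)^j C(8,j)((8-j)/8)^33
= 1.00000 - 0.09758 + 0.00211 - 0.00001 + 0.00000 - 0.00000 + 0.00000 - 0.00000 + 0.00000
= 0.90452.

0.9045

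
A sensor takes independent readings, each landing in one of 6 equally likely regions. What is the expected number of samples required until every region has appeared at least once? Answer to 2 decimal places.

After k distinct regions have appeared, the next sample gives a new one with probability (6-k)/6, so the expected wait for the (k+1)-th is 6/(6-k).
E[T] = 6/6 + 6/5 + 6/4 + 6/3 + 6/2 + 6/1 = 6·H_{6}.
H_{6} = 2.450, so E[T] = 14.700.

14.70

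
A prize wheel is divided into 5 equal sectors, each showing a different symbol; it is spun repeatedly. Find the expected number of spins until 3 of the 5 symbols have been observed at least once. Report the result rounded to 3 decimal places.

With k distinct symbols already seen, the next new one arrives after an expected 5/(5-k) spins.
Sum over k = 0,...,2: E = 5/5 + 5/4 + 5/3 = 3.9167.

3.917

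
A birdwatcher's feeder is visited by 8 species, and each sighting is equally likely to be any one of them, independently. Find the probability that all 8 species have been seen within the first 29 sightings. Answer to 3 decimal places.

0.840

Let A_i be the event that species i is missing after 29 sightings. By inclusion–exclusion on the A_i,
P(all seen) = Σ_{j=0}^{8} (-1)^j C(8,j)((8-j)/8)^29
= 1.0000 - 0.1665 + 0.0067 - 0.0001 + 0.0000 - 0.0000 + 0.0000 - 0.0000 + 0.0000
= 0.8401.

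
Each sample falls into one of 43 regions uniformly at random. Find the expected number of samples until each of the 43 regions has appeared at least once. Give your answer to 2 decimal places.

The wait to go from k to k+1 distinct regions is geometric with mean 43/(43-k).
E[T] = 43/43 + 43/42 + 43/41 + ... + 43/2 + 43/1 = 43·H_{43}.
H_{43} = 4.350, so E[T] = 187.050.

187.05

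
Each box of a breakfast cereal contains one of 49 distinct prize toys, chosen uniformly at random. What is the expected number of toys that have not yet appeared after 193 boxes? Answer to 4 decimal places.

0.9160

For each toy, P(unseen after 193) = (48/49)^193 = 0.01869.
By linearity of expectation, E[unseen] = 49·(48/49)^193 = 0.91603.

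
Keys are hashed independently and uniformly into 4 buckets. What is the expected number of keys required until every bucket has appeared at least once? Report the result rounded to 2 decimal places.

Split into phases: going from k distinct to k+1 distinct takes on average 4/(4-k) keys.
E[T] = 4/4 + 4/3 + 4/2 + 4/1 = 4·H_{4}.
H_{4} = 2.083, so E[T] = 8.333.

8.33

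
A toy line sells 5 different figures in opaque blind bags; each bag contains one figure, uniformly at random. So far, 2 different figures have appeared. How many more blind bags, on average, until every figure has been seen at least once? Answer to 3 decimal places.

9.167

The wait to go from k to k+1 distinct figures is geometric with mean 5/(5-k).
Sum over k = 2,...,4: E = 5/3 + 5/2 + 5/1 = 9.1667.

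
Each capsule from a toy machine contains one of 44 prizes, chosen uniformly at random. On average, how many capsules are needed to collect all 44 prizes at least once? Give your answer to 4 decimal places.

192.3999

After k distinct prizes have appeared, the next capsule gives a new one with probability (44-k)/44, so the expected wait for the (k+1)-th is 44/(44-k).
E[T] = 44/44 + 44/43 + 44/42 + ... + 44/2 + 44/1 = 44·H_{44}.
H_{44} = 4.37273, so E[T] = 192.39994.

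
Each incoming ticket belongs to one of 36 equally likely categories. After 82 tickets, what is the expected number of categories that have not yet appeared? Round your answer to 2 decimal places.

For each category, P(unseen after 82) = (35/36)^82 = 0.099.
By linearity of expectation, E[unseen] = 36·(35/36)^82 = 3.573.

3.57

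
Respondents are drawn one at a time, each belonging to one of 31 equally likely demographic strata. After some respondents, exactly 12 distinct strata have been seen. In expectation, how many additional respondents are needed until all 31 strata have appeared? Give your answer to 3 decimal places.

109.980

With k distinct strata already seen, the next new one takes an expected 31/(31-k) respondents.
Sum over k = 12,...,30: E = 31/19 + 31/18 + 31/17 + ... + 31/2 + 31/1 = 109.9799.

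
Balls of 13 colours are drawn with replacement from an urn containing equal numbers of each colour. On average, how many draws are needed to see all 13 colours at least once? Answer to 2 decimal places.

The wait to go from k to k+1 distinct colours is geometric with mean 13/(13-k).
E[T] = 13/13 + 13/12 + 13/11 + ... + 13/2 + 13/1 = 13·H_{13}.
H_{13} = 3.180, so E[T] = 41.342.

41.34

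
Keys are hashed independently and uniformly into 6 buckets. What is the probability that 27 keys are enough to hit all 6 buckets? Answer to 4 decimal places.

By inclusion–exclusion over which buckets are missing,
P(all seen) = Σ_{j=0}^{6} (-1)^j C(6,j)((6-j)/6)^27
= 1.00000 - 0.04368 + 0.00026 - 0.00000 + 0.00000 - 0.00000 + 0.00000
= 0.95659.

0.9566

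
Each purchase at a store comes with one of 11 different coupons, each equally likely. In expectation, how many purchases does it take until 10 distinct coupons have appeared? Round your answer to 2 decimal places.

22.22

Going from k to k+1 distinct takes a geometric number of purchases with mean 11/(11-k).
Sum over k = 0,...,9: E = 11/11 + 11/10 + 11/9 + ... + 11/3 + 11/2 = 22.219.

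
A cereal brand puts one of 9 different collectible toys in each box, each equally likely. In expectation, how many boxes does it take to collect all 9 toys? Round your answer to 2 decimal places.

25.46

Split into phases: going from k distinct to k+1 distinct takes on average 9/(9-k) boxes.
E[T] = 9/9 + 9/8 + 9/7 + ... + 9/2 + 9/1 = 9·H_{9}.
H_{9} = 2.829, so E[T] = 25.461.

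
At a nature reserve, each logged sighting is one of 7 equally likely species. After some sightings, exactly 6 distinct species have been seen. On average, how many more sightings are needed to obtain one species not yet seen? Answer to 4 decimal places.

7.0000

Each sighting yields a new species with probability (7-6)/7 = 1/7, so the wait is geometric with mean 7/1.
E = 7/1 = 7.00000.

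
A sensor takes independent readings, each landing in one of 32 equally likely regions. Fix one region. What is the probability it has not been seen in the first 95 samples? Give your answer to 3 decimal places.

0.049

On each sample the fixed region fails to appear with probability 31/32.
P(still missing after 95) = (31/32)^95 = 0.0490.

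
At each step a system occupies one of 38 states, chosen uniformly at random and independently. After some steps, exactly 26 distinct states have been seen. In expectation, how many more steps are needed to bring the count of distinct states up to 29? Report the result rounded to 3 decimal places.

10.421

With k distinct states already seen, the next new one takes an expected 38/(38-k) steps.
Sum over k = 26,...,28: E = 38/12 + 38/11 + 38/10 = 10.4212.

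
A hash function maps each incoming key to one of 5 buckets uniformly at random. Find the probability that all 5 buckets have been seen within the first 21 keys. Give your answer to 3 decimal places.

0.954

Let A_i be the event that bucket i is missing after 21 keys. By inclusion–exclusion on the A_i,
P(all seen) = Σ_{j=0}^{5} (-1)^j C(5,j)((5-j)/5)^21
= 1.0000 - 0.0461 + 0.0002 - 0.0000 + 0.0000 - 0.0000
= 0.9541.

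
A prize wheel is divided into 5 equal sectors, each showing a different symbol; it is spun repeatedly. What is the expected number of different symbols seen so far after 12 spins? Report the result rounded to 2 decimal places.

4.66

For each symbol, P(seen in 12 spins) = 1 - (4/5)^12 = 0.931.
By linearity of expectation, E[distinct seen] = 5·(1 - (4/5)^12) = 4.656.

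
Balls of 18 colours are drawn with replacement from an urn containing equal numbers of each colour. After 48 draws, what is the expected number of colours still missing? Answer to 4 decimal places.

For each colour, P(unseen after 48) = (17/18)^48 = 0.06434.
By linearity of expectation, E[unseen] = 18·(17/18)^48 = 1.15809.

1.1581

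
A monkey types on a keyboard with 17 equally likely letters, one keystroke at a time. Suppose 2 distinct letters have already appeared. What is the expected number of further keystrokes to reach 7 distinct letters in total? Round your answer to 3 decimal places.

6.617

With k distinct letters already seen, the next new one takes an expected 17/(17-k) keystrokes.
Sum over k = 2,...,6: E = 17/15 + 17/14 + 17/13 + 17/12 + 17/11 = 6.6174.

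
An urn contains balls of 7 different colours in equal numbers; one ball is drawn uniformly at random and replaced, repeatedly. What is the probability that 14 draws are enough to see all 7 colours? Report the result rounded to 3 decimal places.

Let A_i be the event that colour i is missing after 14 draws. By inclusion–exclusion on the A_i,
P(all seen) = Σ_{j=0}^{7} (-1)^j C(7,j)((7-j)/7)^14
= 1.0000 - 0.8088 + 0.1890 - 0.0139 + 0.0002 - 0.0000 + 0.0000 - 0.0000
= 0.3666.

0.367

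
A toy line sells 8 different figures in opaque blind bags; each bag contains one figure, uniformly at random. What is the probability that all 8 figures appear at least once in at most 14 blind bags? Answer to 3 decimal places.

0.192

By inclusion–exclusion over which figures are missing,
P(all seen) = Σ_{j=0}^{8} (-1)^j C(8,j)((8-j)/8)^14
= 1.0000 - 1.2337 + 0.4989 - 0.0777 + 0.0043 - 0.0001 + 0.0000 - 0.0000 + 0.0000
= 0.1917.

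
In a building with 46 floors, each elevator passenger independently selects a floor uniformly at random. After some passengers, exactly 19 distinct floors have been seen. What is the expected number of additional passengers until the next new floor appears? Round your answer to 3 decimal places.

1.704

The number of passengers until the next new floor is geometric with success probability 27/46, so its mean is 46/27.
E = 46/27 = 1.7037.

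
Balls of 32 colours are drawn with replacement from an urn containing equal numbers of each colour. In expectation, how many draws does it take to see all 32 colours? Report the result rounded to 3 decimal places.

Split into phases: going from k distinct to k+1 distinct takes on average 32/(32-k) draws.
E[T] = 32/32 + 32/31 + 32/30 + ... + 32/2 + 32/1 = 32·H_{32}.
H_{32} = 4.0585, so E[T] = 129.8718.

129.872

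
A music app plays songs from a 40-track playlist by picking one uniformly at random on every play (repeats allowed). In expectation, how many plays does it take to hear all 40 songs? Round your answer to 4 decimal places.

171.1417

After k distinct songs have appeared, the next play gives a new one with probability (40-k)/40, so the expected wait for the (k+1)-th is 40/(40-k).
E[T] = 40/40 + 40/39 + 40/38 + ... + 40/2 + 40/1 = 40·H_{40}.
H_{40} = 4.27854, so E[T] = 171.14172.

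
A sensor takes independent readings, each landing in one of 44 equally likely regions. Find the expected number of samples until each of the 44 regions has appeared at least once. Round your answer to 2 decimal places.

192.40

Split into phases: going from k distinct to k+1 distinct takes on average 44/(44-k) samples.
E[T] = 44/44 + 44/43 + 44/42 + ... + 44/2 + 44/1 = 44·H_{44}.
H_{44} = 4.373, so E[T] = 192.400.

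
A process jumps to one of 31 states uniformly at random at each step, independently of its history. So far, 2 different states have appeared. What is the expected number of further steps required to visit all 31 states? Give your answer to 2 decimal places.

The wait to go from k to k+1 distinct states is geometric with mean 31/(31-k).
Sum over k = 2,...,30: E = 31/29 + 31/28 + 31/27 + ... + 31/2 + 31/1 = 122.811.

122.81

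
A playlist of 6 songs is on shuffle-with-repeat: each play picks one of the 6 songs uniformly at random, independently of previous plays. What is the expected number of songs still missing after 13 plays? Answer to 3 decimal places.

For each song, P(unseen after 13) = (5/6)^13 = 0.0935.
By linearity of expectation, E[unseen] = 6·(5/6)^13 = 0.5608.

0.561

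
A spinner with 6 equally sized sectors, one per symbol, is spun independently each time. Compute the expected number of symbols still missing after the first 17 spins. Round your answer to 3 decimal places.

0.270

For each symbol, P(unseen after 17) = (5/6)^17 = 0.0451.
By linearity of expectation, E[unseen] = 6·(5/6)^17 = 0.2704.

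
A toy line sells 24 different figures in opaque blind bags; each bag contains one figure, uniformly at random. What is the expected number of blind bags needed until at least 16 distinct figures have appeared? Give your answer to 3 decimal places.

25.394

With k distinct figures already seen, the next new one arrives after an expected 24/(24-k) blind bags.
Sum over k = 0,...,15: E = 24/24 + 24/23 + 24/22 + ... + 24/10 + 24/9 = 25.3944.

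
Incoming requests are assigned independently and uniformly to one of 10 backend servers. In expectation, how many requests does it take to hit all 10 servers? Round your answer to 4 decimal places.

29.2897

The wait to go from k to k+1 distinct servers is geometric with mean 10/(10-k).
E[T] = 10/10 + 10/9 + 10/8 + ... + 10/2 + 10/1 = 10·H_{10}.
H_{10} = 2.92897, so E[T] = 29.28968.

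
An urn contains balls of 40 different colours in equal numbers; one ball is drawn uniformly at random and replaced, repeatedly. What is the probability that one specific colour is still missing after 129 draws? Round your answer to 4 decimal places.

0.0382

On each draw the fixed colour fails to appear with probability 39/40.
P(still missing after 129) = (39/40)^129 = 0.03816.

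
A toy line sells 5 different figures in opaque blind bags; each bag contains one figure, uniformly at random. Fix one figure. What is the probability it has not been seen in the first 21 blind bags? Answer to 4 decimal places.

On each blind bag the fixed figure fails to appear with probability 4/5.
P(still missing after 21) = (4/5)^21 = 0.00922.

0.0092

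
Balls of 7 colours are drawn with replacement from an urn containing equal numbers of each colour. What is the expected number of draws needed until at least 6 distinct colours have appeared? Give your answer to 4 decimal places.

11.1500

With k distinct colours already seen, the next new one arrives after an expected 7/(7-k) draws.
Sum over k = 0,...,5: E = 7/7 + 7/6 + 7/5 + 7/4 + 7/3 + 7/2 = 11.15000.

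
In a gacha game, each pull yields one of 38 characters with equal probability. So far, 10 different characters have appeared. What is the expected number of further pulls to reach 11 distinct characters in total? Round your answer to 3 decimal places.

1.357

From k distinct to k+1 distinct takes on average 38/(38-k) pulls.
Only the k = 10 term is needed: E = 38/28 = 1.3571.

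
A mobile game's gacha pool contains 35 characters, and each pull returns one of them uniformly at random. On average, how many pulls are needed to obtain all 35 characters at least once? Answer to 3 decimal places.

Split into phases: going from k distinct to k+1 distinct takes on average 35/(35-k) pulls.
E[T] = 35/35 + 35/34 + 35/33 + ... + 35/2 + 35/1 = 35·H_{35}.
H_{35} = 4.1468, so E[T] = 145.1373.

145.137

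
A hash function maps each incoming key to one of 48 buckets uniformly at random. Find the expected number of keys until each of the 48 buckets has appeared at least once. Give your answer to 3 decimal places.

214.022

The wait to go from k to k+1 distinct buckets is geometric with mean 48/(48-k).
E[T] = 48/48 + 48/47 + 48/46 + ... + 48/2 + 48/1 = 48·H_{48}.
H_{48} = 4.4588, so E[T] = 214.0223.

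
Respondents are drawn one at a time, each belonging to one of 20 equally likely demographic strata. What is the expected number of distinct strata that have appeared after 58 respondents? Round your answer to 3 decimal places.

18.979

For each stratum, P(seen in 58 respondents) = 1 - (19/20)^58 = 0.9490.
By linearity of expectation, E[distinct seen] = 20·(1 - (19/20)^58) = 18.9791.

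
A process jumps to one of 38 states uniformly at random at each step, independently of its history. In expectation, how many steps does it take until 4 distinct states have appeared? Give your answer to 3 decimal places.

Going from k to k+1 distinct takes a geometric number of steps with mean 38/(38-k).
Sum over k = 0,...,3: E = 38/38 + 38/37 + 38/36 + 38/35 = 4.1683.

4.168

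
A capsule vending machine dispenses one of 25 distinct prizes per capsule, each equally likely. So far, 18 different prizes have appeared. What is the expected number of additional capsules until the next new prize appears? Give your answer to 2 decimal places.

3.57

Each capsule yields a new prize with probability (25-18)/25 = 7/25, so the wait is geometric with mean 25/7.
E = 25/7 = 3.571.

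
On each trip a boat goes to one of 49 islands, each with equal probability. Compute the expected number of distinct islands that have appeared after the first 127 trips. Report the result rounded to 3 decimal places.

For each island, P(seen in 127 trips) = 1 - (48/49)^127 = 0.9271.
By linearity of expectation, E[distinct seen] = 49·(1 - (48/49)^127) = 45.4278.

45.428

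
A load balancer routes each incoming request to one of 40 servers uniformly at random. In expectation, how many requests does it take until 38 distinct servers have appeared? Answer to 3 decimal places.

111.142

With k distinct servers already seen, the next new one arrives after an expected 40/(40-k) requests.
Sum over k = 0,...,37: E = 40/40 + 40/39 + 40/38 + ... + 40/4 + 40/3 = 111.1417.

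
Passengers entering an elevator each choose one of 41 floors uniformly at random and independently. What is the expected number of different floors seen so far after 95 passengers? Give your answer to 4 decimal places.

37.0734

For each floor, P(seen in 95 passengers) = 1 - (40/41)^95 = 0.90423.
By linearity of expectation, E[distinct seen] = 41·(1 - (40/41)^95) = 37.07340.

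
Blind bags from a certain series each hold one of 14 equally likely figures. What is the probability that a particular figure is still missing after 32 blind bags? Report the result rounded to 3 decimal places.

0.093

On each blind bag the fixed figure fails to appear with probability 13/14.
P(still missing after 32) = (13/14)^32 = 0.0933.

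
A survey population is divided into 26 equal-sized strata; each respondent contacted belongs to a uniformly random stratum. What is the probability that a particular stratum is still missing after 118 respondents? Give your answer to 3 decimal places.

0.010

On each respondent the fixed stratum fails to appear with probability 25/26.
P(still missing after 118) = (25/26)^118 = 0.0098.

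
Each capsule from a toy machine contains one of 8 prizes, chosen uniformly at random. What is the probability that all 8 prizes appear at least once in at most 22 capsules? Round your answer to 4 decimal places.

By inclusion–exclusion over which prizes are missing,
P(all seen) = Σ_{j=0}^{8} (-1)^j C(8,j)((8-j)/8)^22
= 1.00000 - 0.42390 + 0.04995 - 0.00181 + 0.00002 - 0.00000 + 0.00000 - 0.00000 + 0.00000
= 0.62425.

0.6243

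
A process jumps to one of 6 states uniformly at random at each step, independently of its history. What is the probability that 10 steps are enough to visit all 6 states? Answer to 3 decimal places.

0.272

By inclusion–exclusion over which states are missing,
P(all seen) = Σ_{j=0}^{6} (-1)^j C(6,j)((6-j)/6)^10
= 1.0000 - 0.9690 + 0.2601 - 0.0195 + 0.0003 - 0.0000 + 0.0000
= 0.2718.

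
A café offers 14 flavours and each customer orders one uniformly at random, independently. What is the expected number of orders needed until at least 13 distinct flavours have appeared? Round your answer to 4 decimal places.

31.5219

With k distinct flavours already seen, the next new one arrives after an expected 14/(14-k) orders.
Sum over k = 0,...,12: E = 14/14 + 14/13 + 14/12 + ... + 14/3 + 14/2 = 31.52187.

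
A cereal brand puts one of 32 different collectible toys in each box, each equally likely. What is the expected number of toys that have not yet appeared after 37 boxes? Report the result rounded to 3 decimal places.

For each toy, P(unseen after 37) = (31/32)^37 = 0.3089.
By linearity of expectation, E[unseen] = 32·(31/32)^37 = 9.8852.

9.885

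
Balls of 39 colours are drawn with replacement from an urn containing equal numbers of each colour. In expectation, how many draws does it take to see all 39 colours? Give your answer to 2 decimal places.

165.89

The wait to go from k to k+1 distinct colours is geometric with mean 39/(39-k).
E[T] = 39/39 + 39/38 + 39/37 + ... + 39/2 + 39/1 = 39·H_{39}.
H_{39} = 4.254, so E[T] = 165.888.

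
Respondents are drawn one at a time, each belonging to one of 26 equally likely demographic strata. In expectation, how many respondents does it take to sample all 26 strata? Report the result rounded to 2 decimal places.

100.21

Split into phases: going from k distinct to k+1 distinct takes on average 26/(26-k) respondents.
E[T] = 26/26 + 26/25 + 26/24 + ... + 26/2 + 26/1 = 26·H_{26}.
H_{26} = 3.854, so E[T] = 100.215.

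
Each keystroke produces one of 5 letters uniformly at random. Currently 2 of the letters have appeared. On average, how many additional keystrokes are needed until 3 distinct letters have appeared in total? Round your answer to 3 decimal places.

With k distinct letters already seen, the next new one takes an expected 5/(5-k) keystrokes.
Only the k = 2 term is needed: E = 5/3 = 1.6667.

1.667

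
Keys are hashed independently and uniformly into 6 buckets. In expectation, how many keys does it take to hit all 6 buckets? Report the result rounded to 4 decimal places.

The wait to go from k to k+1 distinct buckets is geometric with mean 6/(6-k).
E[T] = 6/6 + 6/5 + 6/4 + 6/3 + 6/2 + 6/1 = 6·H_{6}.
H_{6} = 2.45000, so E[T] = 14.70000.

14.7000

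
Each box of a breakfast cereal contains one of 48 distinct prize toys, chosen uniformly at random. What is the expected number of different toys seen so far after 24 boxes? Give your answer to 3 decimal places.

19.040

For each toy, P(seen in 24 boxes) = 1 - (47/48)^24 = 0.3967.
By linearity of expectation, E[distinct seen] = 48·(1 - (47/48)^24) = 19.0399.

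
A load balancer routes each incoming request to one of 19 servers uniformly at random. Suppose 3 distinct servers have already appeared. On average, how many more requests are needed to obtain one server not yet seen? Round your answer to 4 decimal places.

1.1875

Each request yields a new server with probability (19-3)/19 = 16/19, so the wait is geometric with mean 19/16.
E = 19/16 = 1.18750.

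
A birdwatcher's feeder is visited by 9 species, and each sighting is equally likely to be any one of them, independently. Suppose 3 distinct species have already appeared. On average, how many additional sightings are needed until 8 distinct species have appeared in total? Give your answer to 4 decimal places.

With k distinct species already seen, the next new one takes an expected 9/(9-k) sightings.
Sum over k = 3,...,7: E = 9/6 + 9/5 + 9/4 + 9/3 + 9/2 = 13.05000.

13.0500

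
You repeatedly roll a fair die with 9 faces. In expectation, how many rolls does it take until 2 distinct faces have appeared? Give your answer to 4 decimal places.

2.1250

With k distinct faces already seen, the next new one arrives after an expected 9/(9-k) rolls.
Sum over k = 0,...,1: E = 9/9 + 9/8 = 2.12500.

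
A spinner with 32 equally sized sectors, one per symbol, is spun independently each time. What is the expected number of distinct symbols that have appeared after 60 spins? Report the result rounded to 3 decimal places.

27.237

For each symbol, P(seen in 60 spins) = 1 - (31/32)^60 = 0.8512.
By linearity of expectation, E[distinct seen] = 32·(1 - (31/32)^60) = 27.2373.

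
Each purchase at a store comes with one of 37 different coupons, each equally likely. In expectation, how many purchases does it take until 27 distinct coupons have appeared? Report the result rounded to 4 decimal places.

With k distinct coupons already seen, the next new one arrives after an expected 37/(37-k) purchases.
Sum over k = 0,...,26: E = 37/37 + 37/36 + 37/35 + ... + 37/12 + 37/11 = 47.08686.

47.0869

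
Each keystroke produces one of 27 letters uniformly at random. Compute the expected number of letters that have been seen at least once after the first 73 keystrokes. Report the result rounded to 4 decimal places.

25.2826

For each letter, P(seen in 73 keystrokes) = 1 - (26/27)^73 = 0.93639.
By linearity of expectation, E[distinct seen] = 27·(1 - (26/27)^73) = 25.28263.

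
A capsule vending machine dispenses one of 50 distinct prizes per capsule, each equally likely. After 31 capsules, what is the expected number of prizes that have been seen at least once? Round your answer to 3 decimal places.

23.271

For each prize, P(seen in 31 capsules) = 1 - (49/50)^31 = 0.4654.
By linearity of expectation, E[distinct seen] = 50·(1 - (49/50)^31) = 23.2713.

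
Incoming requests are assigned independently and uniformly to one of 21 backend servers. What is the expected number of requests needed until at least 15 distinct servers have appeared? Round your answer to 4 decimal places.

Going from k to k+1 distinct takes a geometric number of requests with mean 21/(21-k).
Sum over k = 0,...,14: E = 21/21 + 21/20 + 21/19 + ... + 21/8 + 21/7 = 25.10253.

25.1025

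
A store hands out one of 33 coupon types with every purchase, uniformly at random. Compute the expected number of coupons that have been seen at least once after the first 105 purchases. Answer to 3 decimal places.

For each coupon, P(seen in 105 purchases) = 1 - (32/33)^105 = 0.9605.
By linearity of expectation, E[distinct seen] = 33·(1 - (32/33)^105) = 31.6959.

31.696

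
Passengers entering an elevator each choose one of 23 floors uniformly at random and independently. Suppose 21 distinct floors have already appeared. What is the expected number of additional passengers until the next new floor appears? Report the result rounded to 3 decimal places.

11.500

The number of passengers until the next new floor is geometric with success probability 2/23, so its mean is 23/2.
E = 23/2 = 11.5000.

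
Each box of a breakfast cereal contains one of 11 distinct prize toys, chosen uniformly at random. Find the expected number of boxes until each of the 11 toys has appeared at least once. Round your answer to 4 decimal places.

After k distinct toys have appeared, the next box gives a new one with probability (11-k)/11, so the expected wait for the (k+1)-th is 11/(11-k).
E[T] = 11/11 + 11/10 + 11/9 + ... + 11/2 + 11/1 = 11·H_{11}.
H_{11} = 3.01988, so E[T] = 33.21865.

33.2187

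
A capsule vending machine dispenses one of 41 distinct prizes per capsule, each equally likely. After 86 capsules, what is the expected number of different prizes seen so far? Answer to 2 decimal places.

36.10

For each prize, P(seen in 86 capsules) = 1 - (40/41)^86 = 0.880.
By linearity of expectation, E[distinct seen] = 41·(1 - (40/41)^86) = 36.096.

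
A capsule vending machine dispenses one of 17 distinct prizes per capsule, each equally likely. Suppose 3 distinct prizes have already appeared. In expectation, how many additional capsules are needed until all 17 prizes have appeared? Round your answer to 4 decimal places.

55.2766

With k distinct prizes already seen, the next new one takes an expected 17/(17-k) capsules.
Sum over k = 3,...,16: E = 17/14 + 17/13 + 17/12 + ... + 17/2 + 17/1 = 55.27656.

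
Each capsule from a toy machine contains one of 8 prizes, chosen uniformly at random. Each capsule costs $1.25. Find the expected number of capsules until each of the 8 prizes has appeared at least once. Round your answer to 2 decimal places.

21.74

After k distinct prizes have appeared, the next capsule gives a new one with probability (8-k)/8, so the expected wait for the (k+1)-th is 8/(8-k).
E[T] = 8/8 + 8/7 + 8/6 + ... + 8/2 + 8/1 = 8·H_{8}.
H_{8} = 2.718, so E[T] = 21.743.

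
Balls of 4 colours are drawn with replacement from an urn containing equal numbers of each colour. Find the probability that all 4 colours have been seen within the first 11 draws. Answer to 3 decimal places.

By inclusion–exclusion over which colours are missing,
P(all seen) = Σ_{j=0}^{4} (-1)^j C(4,j)((4-j)/4)^11
= 1.0000 - 0.1689 + 0.0029 - 0.0000 + 0.0000
= 0.8340.

0.834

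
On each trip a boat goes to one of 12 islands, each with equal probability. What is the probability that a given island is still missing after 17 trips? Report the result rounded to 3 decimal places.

Each trip misses the fixed island with probability (12-1)/12 = 11/12, independently.
P(still missing after 17) = (11/12)^17 = 0.2278.

0.228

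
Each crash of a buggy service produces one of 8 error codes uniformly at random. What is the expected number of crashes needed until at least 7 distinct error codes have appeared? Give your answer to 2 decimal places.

13.74

With k distinct error codes already seen, the next new one arrives after an expected 8/(8-k) crashes.
Sum over k = 0,...,6: E = 8/8 + 8/7 + 8/6 + ... + 8/3 + 8/2 = 13.743.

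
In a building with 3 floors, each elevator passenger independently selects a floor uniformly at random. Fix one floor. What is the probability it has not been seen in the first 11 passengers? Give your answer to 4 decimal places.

0.0116

On each passenger the fixed floor fails to appear with probability 2/3.
P(still missing after 11) = (2/3)^11 = 0.01156.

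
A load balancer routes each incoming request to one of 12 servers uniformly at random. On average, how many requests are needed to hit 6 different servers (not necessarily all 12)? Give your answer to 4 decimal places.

7.8385

With k distinct servers already seen, the next new one arrives after an expected 12/(12-k) requests.
Sum over k = 0,...,5: E = 12/12 + 12/11 + 12/10 + 12/9 + 12/8 + 12/7 = 7.83853.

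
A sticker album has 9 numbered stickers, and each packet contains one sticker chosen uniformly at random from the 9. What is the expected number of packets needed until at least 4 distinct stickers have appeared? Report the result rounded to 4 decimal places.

With k distinct stickers already seen, the next new one arrives after an expected 9/(9-k) packets.
Sum over k = 0,...,3: E = 9/9 + 9/8 + 9/7 + 9/6 = 4.91071.

4.9107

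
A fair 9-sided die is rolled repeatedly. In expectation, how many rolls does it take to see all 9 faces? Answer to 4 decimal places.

After k distinct faces have appeared, the next roll gives a new one with probability (9-k)/9, so the expected wait for the (k+1)-th is 9/(9-k).
E[T] = 9/9 + 9/8 + 9/7 + ... + 9/2 + 9/1 = 9·H_{9}.
H_{9} = 2.82897, so E[T] = 25.46071.

25.4607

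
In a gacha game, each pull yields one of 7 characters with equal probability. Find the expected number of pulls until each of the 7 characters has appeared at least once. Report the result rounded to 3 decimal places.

After k distinct characters have appeared, the next pull gives a new one with probability (7-k)/7, so the expected wait for the (k+1)-th is 7/(7-k).
E[T] = 7/7 + 7/6 + 7/5 + ... + 7/2 + 7/1 = 7·H_{7}.
H_{7} = 2.5929, so E[T] = 18.1500.

18.150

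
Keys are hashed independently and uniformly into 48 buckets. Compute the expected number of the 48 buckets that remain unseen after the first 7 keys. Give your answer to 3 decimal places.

For each bucket, P(unseen after 7) = (47/48)^7 = 0.8630.
By linearity of expectation, E[unseen] = 48·(47/48)^7 = 41.4226.

41.423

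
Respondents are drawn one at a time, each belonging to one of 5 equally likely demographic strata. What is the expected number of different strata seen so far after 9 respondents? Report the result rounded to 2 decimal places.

For each stratum, P(seen in 9 respondents) = 1 - (4/5)^9 = 0.866.
By linearity of expectation, E[distinct seen] = 5·(1 - (4/5)^9) = 4.329.

4.33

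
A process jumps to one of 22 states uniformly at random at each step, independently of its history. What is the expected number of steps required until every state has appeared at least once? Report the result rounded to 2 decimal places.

81.20

Split into phases: going from k distinct to k+1 distinct takes on average 22/(22-k) steps.
E[T] = 22/22 + 22/21 + 22/20 + ... + 22/2 + 22/1 = 22·H_{22}.
H_{22} = 3.691, so E[T] = 81.198.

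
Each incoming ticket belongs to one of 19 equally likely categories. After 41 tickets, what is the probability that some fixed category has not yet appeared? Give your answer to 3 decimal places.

On each ticket the fixed category fails to appear with probability 18/19.
P(still missing after 41) = (18/19)^41 = 0.1090.

0.109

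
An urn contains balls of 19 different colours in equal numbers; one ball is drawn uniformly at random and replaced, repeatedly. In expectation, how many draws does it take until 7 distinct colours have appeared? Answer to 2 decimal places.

With k distinct colours already seen, the next new one arrives after an expected 19/(19-k) draws.
Sum over k = 0,...,6: E = 19/19 + 19/18 + 19/17 + ... + 19/14 + 19/13 = 8.446.

8.45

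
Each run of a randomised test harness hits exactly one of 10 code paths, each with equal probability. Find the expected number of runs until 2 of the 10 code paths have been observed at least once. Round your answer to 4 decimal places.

2.1111

Going from k to k+1 distinct takes a geometric number of runs with mean 10/(10-k).
Sum over k = 0,...,1: E = 10/10 + 10/9 = 2.11111.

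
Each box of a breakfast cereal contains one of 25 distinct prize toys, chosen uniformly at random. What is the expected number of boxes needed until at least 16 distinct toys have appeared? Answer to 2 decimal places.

Going from k to k+1 distinct takes a geometric number of boxes with mean 25/(25-k).
Sum over k = 0,...,15: E = 25/25 + 25/24 + 25/23 + ... + 25/11 + 25/10 = 24.675.

24.67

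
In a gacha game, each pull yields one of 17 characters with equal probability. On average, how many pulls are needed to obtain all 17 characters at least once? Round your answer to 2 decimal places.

58.47

After k distinct characters have appeared, the next pull gives a new one with probability (17-k)/17, so the expected wait for the (k+1)-th is 17/(17-k).
E[T] = 17/17 + 17/16 + 17/15 + ... + 17/2 + 17/1 = 17·H_{17}.
H_{17} = 3.440, so E[T] = 58.472.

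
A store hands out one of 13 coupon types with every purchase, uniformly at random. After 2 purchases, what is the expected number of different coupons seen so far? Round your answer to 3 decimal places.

For each coupon, P(seen in 2 purchases) = 1 - (12/13)^2 = 0.1479.
By linearity of expectation, E[distinct seen] = 13·(1 - (12/13)^2) = 1.9231.

1.923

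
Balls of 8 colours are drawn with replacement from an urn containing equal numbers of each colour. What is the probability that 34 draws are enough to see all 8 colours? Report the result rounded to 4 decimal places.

0.9162

Let A_i be the event that colour i is missing after 34 draws. By inclusion–exclusion on the A_i,
P(all seen) = Σ_{j=0}^{8} (-1)^j C(8,j)((8-j)/8)^34
= 1.00000 - 0.08538 + 0.00158 - 0.00001 + 0.00000 - 0.00000 + 0.00000 - 0.00000 + 0.00000
= 0.91619.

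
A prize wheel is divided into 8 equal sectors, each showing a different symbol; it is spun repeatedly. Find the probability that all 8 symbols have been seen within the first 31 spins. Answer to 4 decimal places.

0.8763

Let A_i be the event that symbol i is missing after 31 spins. By inclusion–exclusion on the A_i,
P(all seen) = Σ_{j=0}^{8} (-1)^j C(8,j)((8-j)/8)^31
= 1.00000 - 0.12745 + 0.00375 - 0.00003 + 0.00000 - 0.00000 + 0.00000 - 0.00000 + 0.00000
= 0.87627.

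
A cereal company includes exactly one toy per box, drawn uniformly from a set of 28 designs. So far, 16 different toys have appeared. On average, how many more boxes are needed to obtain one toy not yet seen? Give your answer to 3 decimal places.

Each box yields a new toy with probability (28-16)/28 = 12/28, so the wait is geometric with mean 28/12.
E = 28/12 = 2.3333.

2.333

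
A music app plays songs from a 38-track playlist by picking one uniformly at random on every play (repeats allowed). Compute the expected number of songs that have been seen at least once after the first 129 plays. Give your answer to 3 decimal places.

For each song, P(seen in 129 plays) = 1 - (37/38)^129 = 0.9679.
By linearity of expectation, E[distinct seen] = 38·(1 - (37/38)^129) = 36.7818.

36.782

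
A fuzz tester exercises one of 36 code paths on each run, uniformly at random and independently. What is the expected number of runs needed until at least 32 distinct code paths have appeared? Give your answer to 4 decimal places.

75.2841

With k distinct code paths already seen, the next new one arrives after an expected 36/(36-k) runs.
Sum over k = 0,...,31: E = 36/36 + 36/35 + 36/34 + ... + 36/6 + 36/5 = 75.28413.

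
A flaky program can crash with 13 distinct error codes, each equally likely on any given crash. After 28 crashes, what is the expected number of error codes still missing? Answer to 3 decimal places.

1.382

For each error code, P(unseen after 28) = (12/13)^28 = 0.1063.
By linearity of expectation, E[unseen] = 13·(12/13)^28 = 1.3823.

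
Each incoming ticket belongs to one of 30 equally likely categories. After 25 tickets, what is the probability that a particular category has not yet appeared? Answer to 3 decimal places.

0.428

Each ticket misses the fixed category with probability (30-1)/30 = 29/30, independently.
P(still missing after 25) = (29/30)^25 = 0.4285.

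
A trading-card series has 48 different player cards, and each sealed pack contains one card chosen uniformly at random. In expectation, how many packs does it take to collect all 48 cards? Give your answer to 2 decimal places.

214.02

After k distinct cards have appeared, the next pack gives a new one with probability (48-k)/48, so the expected wait for the (k+1)-th is 48/(48-k).
E[T] = 48/48 + 48/47 + 48/46 + ... + 48/2 + 48/1 = 48·H_{48}.
H_{48} = 4.459, so E[T] = 214.022.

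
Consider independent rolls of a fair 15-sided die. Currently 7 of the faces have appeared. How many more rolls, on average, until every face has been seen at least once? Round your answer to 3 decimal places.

From k distinct to k+1 distinct takes on average 15/(15-k) rolls.
Sum over k = 7,...,14: E = 15/8 + 15/7 + 15/6 + ... + 15/2 + 15/1 = 40.7679.

40.768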